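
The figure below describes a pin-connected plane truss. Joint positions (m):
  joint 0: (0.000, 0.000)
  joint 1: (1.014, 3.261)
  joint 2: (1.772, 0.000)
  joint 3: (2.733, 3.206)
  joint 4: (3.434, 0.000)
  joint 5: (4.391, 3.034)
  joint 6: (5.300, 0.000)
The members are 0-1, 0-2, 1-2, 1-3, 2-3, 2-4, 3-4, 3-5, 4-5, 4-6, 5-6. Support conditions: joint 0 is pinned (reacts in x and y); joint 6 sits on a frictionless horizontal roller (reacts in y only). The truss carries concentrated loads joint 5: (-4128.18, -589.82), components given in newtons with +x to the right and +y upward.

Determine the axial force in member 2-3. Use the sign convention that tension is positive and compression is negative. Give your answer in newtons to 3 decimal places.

N=7 nodes, M=11 members, R=3 reactions → 2N=14, M+R=14
member 0 (0-1): L=3.4150, (cx,cy)=(0.2969,0.9549)
member 1 (0-2): L=1.7720, (cx,cy)=(1.0000,0.0000)
member 2 (1-2): L=3.3479, (cx,cy)=(0.2264,-0.9740)
member 3 (1-3): L=1.7199, (cx,cy)=(0.9995,-0.0320)
member 4 (2-3): L=3.3469, (cx,cy)=(0.2871,0.9579)
member 5 (2-4): L=1.6620, (cx,cy)=(1.0000,0.0000)
member 6 (3-4): L=3.2817, (cx,cy)=(0.2136,-0.9769)
member 7 (3-5): L=1.6669, (cx,cy)=(0.9947,-0.1032)
member 8 (4-5): L=3.1814, (cx,cy)=(0.3008,0.9537)
member 9 (4-6): L=1.8660, (cx,cy)=(1.0000,0.0000)
member 10 (5-6): L=3.1672, (cx,cy)=(0.2870,-0.9579)
solve A·x = −loads:
  F[0-1] = -2580.7365 N (compression)
  F[0-2] = -3361.8970 N (compression)
  F[1-2] = +2574.3639 N (tension)
  F[1-3] = -1349.8301 N (compression)
  F[2-3] = -2617.7420 N (compression)
  F[2-4] = -2027.4117 N (compression)
  F[3-4] = +2809.3752 N (tension)
  F[3-5] = -2715.3620 N (compression)
  F[4-5] = -2877.8287 N (compression)
  F[4-6] = -561.6170 N (compression)
  F[5-6] = +1956.8518 N (tension)
  Rx@0 = +4128.1800 N
  Ry@0 = +2464.3480 N
  Ry@6 = -1874.5280 N

-2617.742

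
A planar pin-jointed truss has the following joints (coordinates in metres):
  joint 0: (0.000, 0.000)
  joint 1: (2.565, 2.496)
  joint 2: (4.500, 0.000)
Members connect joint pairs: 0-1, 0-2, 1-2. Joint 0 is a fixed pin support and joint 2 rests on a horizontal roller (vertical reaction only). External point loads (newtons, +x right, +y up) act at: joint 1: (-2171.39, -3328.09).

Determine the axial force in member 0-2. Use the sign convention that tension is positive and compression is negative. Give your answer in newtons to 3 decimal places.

N=3 nodes, M=3 members, R=3 reactions → 2N=6, M+R=6
member 0 (0-1): L=3.5790, (cx,cy)=(0.7167,0.6974)
member 1 (0-2): L=4.5000, (cx,cy)=(1.0000,0.0000)
member 2 (1-2): L=3.1582, (cx,cy)=(0.6127,-0.7903)
solve A·x = −loads:
  F[0-1] = -3778.9943 N (compression)
  F[0-2] = +536.9421 N (tension)
  F[1-2] = -876.3678 N (compression)
  Rx@0 = +2171.3900 N
  Ry@0 = +2635.4764 N
  Ry@2 = +692.6136 N

536.942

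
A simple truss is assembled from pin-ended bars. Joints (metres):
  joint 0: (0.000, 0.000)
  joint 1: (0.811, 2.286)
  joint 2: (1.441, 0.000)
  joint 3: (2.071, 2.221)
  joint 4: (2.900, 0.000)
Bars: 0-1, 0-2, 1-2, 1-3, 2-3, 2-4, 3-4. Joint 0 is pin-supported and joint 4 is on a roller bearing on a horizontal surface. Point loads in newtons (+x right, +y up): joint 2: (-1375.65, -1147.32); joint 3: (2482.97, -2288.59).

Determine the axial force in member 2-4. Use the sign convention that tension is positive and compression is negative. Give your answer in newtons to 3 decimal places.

N=5 nodes, M=7 members, R=3 reactions → 2N=10, M+R=10
member 0 (0-1): L=2.4256, (cx,cy)=(0.3344,0.9424)
member 1 (0-2): L=1.4410, (cx,cy)=(1.0000,0.0000)
member 2 (1-2): L=2.3712, (cx,cy)=(0.2657,-0.9641)
member 3 (1-3): L=1.2617, (cx,cy)=(0.9987,-0.0515)
member 4 (2-3): L=2.3086, (cx,cy)=(0.2729,0.9620)
member 5 (2-4): L=1.4590, (cx,cy)=(1.0000,0.0000)
member 6 (3-4): L=2.3707, (cx,cy)=(0.3497,-0.9369)
solve A·x = −loads:
  F[0-1] = +711.0953 N (tension)
  F[0-2] = +869.5647 N (tension)
  F[1-2] = -718.0863 N (compression)
  F[1-3] = +429.1104 N (tension)
  F[2-3] = +1912.1741 N (tension)
  F[2-4] = +1532.6164 N (tension)
  F[3-4] = -4382.7860 N (compression)
  Rx@0 = -1107.3200 N
  Ry@0 = -670.1708 N
  Ry@4 = +4106.0808 N

1532.616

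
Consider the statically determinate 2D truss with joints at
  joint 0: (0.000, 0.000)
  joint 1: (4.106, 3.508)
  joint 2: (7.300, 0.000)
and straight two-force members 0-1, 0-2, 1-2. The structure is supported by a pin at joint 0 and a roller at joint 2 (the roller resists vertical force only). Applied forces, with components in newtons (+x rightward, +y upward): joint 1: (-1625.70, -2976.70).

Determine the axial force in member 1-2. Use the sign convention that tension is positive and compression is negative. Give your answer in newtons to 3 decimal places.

-1207.783

N=3 nodes, M=3 members, R=3 reactions → 2N=6, M+R=6
member 0 (0-1): L=5.4005, (cx,cy)=(0.7603,0.6496)
member 1 (0-2): L=7.3000, (cx,cy)=(1.0000,0.0000)
member 2 (1-2): L=4.7442, (cx,cy)=(0.6732,-0.7394)
solve A·x = −loads:
  F[0-1] = -3207.7113 N (compression)
  F[0-2] = +813.1270 N (tension)
  F[1-2] = -1207.7834 N (compression)
  Rx@0 = +1625.7000 N
  Ry@0 = +2083.6350 N
  Ry@2 = +893.0650 N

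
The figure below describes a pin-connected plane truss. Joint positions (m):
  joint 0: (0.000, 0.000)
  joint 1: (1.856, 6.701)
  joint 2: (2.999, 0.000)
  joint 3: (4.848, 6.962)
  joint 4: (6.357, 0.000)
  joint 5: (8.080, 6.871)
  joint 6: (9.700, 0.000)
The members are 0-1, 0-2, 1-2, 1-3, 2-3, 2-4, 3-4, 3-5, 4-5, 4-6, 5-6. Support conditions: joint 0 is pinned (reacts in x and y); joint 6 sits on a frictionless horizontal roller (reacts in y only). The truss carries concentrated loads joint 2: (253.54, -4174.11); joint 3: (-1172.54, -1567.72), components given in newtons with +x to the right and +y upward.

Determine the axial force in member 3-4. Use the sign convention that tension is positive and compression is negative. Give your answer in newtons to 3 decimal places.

N=7 nodes, M=11 members, R=3 reactions → 2N=14, M+R=14
member 0 (0-1): L=6.9533, (cx,cy)=(0.2669,0.9637)
member 1 (0-2): L=2.9990, (cx,cy)=(1.0000,0.0000)
member 2 (1-2): L=6.7978, (cx,cy)=(0.1681,-0.9858)
member 3 (1-3): L=3.0034, (cx,cy)=(0.9962,0.0869)
member 4 (2-3): L=7.2033, (cx,cy)=(0.2567,0.9665)
member 5 (2-4): L=3.3580, (cx,cy)=(1.0000,0.0000)
member 6 (3-4): L=7.1237, (cx,cy)=(0.2118,-0.9773)
member 7 (3-5): L=3.2333, (cx,cy)=(0.9996,-0.0281)
member 8 (4-5): L=7.0837, (cx,cy)=(0.2432,0.9700)
member 9 (4-6): L=3.3430, (cx,cy)=(1.0000,0.0000)
member 10 (5-6): L=7.0594, (cx,cy)=(0.2295,-0.9733)
solve A·x = −loads:
  F[0-1] = -4679.1006 N (compression)
  F[0-2] = +329.9656 N (tension)
  F[1-2] = +4398.4885 N (tension)
  F[1-3] = -1996.0925 N (compression)
  F[2-3] = -167.3630 N (compression)
  F[2-4] = +858.9607 N (tension)
  F[3-4] = -1243.9630 N (compression)
  F[3-5] = -595.6888 N (compression)
  F[4-5] = +1253.3749 N (tension)
  F[4-6] = +290.5906 N (tension)
  F[5-6] = -1266.2924 N (compression)
  Rx@0 = +919.0000 N
  Ry@0 = +4509.3311 N
  Ry@6 = +1232.4989 N

-1243.963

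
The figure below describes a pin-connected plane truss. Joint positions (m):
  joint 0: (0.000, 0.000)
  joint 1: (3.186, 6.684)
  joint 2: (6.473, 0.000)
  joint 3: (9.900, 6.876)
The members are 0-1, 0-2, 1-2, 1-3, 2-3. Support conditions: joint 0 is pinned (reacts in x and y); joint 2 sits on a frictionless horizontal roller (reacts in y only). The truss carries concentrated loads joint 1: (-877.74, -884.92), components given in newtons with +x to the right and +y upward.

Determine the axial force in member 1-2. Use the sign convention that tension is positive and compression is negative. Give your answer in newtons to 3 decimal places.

524.644

N=4 nodes, M=5 members, R=3 reactions → 2N=8, M+R=8
member 0 (0-1): L=7.4045, (cx,cy)=(0.4303,0.9027)
member 1 (0-2): L=6.4730, (cx,cy)=(1.0000,0.0000)
member 2 (1-2): L=7.4485, (cx,cy)=(0.4413,-0.8974)
member 3 (1-3): L=6.7167, (cx,cy)=(0.9996,0.0286)
member 4 (2-3): L=7.6827, (cx,cy)=(0.4461,0.8950)
solve A·x = −loads:
  F[0-1] = -1501.8521 N (compression)
  F[0-2] = -231.5237 N (compression)
  F[1-2] = +524.6443 N (tension)
  F[1-3] = +0.0000 N (tension)
  F[2-3] = -0.0000 N (compression)
  Rx@0 = +877.7400 N
  Ry@0 = +1355.7155 N
  Ry@2 = -470.7955 N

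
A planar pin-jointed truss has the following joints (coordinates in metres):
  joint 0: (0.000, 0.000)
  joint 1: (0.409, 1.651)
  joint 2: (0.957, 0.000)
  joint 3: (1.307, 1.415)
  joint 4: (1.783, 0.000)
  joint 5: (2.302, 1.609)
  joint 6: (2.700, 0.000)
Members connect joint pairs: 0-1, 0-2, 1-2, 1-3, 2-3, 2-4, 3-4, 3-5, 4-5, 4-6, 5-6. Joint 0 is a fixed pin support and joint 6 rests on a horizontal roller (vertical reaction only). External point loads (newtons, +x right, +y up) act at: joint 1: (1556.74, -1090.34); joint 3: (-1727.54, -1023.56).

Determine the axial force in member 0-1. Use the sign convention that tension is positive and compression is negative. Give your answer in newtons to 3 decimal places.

-1449.218

N=7 nodes, M=11 members, R=3 reactions → 2N=14, M+R=14
member 0 (0-1): L=1.7009, (cx,cy)=(0.2405,0.9707)
member 1 (0-2): L=0.9570, (cx,cy)=(1.0000,0.0000)
member 2 (1-2): L=1.7396, (cx,cy)=(0.3150,-0.9491)
member 3 (1-3): L=0.9285, (cx,cy)=(0.9672,-0.2542)
member 4 (2-3): L=1.4576, (cx,cy)=(0.2401,0.9707)
member 5 (2-4): L=0.8260, (cx,cy)=(1.0000,0.0000)
member 6 (3-4): L=1.4929, (cx,cy)=(0.3188,-0.9478)
member 7 (3-5): L=1.0137, (cx,cy)=(0.9815,0.1914)
member 8 (4-5): L=1.6906, (cx,cy)=(0.3070,0.9517)
member 9 (4-6): L=0.9170, (cx,cy)=(1.0000,0.0000)
member 10 (5-6): L=1.6575, (cx,cy)=(0.2401,-0.9707)
solve A·x = −loads:
  F[0-1] = -1449.2175 N (compression)
  F[0-2] = +177.6789 N (tension)
  F[1-2] = +943.1647 N (tension)
  F[1-3] = -2277.1197 N (compression)
  F[2-3] = -922.1202 N (compression)
  F[2-4] = +696.2085 N (tension)
  F[3-4] = -834.6222 N (compression)
  F[3-5] = -438.1974 N (compression)
  F[4-5] = +831.1974 N (tension)
  F[4-6] = +174.9330 N (tension)
  F[5-6] = -728.5183 N (compression)
  Rx@0 = +170.8000 N
  Ry@0 = +1406.6961 N
  Ry@6 = +707.2039 N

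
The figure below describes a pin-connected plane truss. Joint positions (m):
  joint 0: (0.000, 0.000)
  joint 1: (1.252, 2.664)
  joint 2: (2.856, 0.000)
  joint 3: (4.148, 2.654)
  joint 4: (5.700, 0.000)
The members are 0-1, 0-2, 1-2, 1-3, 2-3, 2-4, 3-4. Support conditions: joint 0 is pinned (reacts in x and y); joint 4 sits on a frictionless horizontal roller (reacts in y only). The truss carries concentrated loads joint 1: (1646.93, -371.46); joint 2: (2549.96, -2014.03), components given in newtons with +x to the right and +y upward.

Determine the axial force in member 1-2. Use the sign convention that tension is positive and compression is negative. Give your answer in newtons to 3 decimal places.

N=5 nodes, M=7 members, R=3 reactions → 2N=10, M+R=10
member 0 (0-1): L=2.9435, (cx,cy)=(0.4253,0.9050)
member 1 (0-2): L=2.8560, (cx,cy)=(1.0000,0.0000)
member 2 (1-2): L=3.1096, (cx,cy)=(0.5158,-0.8567)
member 3 (1-3): L=2.8960, (cx,cy)=(1.0000,-0.0035)
member 4 (2-3): L=2.9518, (cx,cy)=(0.4377,0.8991)
member 5 (2-4): L=2.8440, (cx,cy)=(1.0000,0.0000)
member 6 (3-4): L=3.0745, (cx,cy)=(0.5048,-0.8632)
solve A·x = −loads:
  F[0-1] = -580.1339 N (compression)
  F[0-2] = +4443.6435 N (tension)
  F[1-2] = +187.2932 N (tension)
  F[1-3] = -1990.3048 N (compression)
  F[2-3] = +2061.5455 N (tension)
  F[2-4] = +1087.9491 N (tension)
  F[3-4] = -2155.2038 N (compression)
  Rx@0 = -4196.8900 N
  Ry@0 = +525.0410 N
  Ry@4 = +1860.4490 N

187.293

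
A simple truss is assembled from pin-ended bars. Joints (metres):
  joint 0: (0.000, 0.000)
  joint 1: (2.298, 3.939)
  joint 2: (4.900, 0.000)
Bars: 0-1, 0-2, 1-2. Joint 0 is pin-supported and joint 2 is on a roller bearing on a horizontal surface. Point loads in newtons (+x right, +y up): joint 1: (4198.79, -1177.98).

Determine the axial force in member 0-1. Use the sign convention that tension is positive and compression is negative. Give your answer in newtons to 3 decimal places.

3183.520

N=3 nodes, M=3 members, R=3 reactions → 2N=6, M+R=6
member 0 (0-1): L=4.5603, (cx,cy)=(0.5039,0.8638)
member 1 (0-2): L=4.9000, (cx,cy)=(1.0000,0.0000)
member 2 (1-2): L=4.7208, (cx,cy)=(0.5512,-0.8344)
solve A·x = −loads:
  F[0-1] = +3183.5202 N (tension)
  F[0-2] = +2594.5762 N (tension)
  F[1-2] = -4707.3492 N (compression)
  Rx@0 = -4198.7900 N
  Ry@0 = -2749.7816 N
  Ry@2 = +3927.7616 N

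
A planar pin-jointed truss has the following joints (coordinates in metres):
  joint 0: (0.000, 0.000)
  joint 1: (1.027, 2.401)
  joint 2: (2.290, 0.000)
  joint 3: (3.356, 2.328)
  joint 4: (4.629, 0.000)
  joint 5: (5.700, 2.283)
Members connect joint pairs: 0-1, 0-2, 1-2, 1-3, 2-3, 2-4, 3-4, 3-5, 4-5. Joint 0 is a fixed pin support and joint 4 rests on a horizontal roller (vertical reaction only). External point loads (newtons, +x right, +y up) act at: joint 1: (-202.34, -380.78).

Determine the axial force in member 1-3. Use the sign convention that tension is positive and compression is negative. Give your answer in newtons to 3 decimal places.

N=6 nodes, M=9 members, R=3 reactions → 2N=12, M+R=12
member 0 (0-1): L=2.6114, (cx,cy)=(0.3933,0.9194)
member 1 (0-2): L=2.2900, (cx,cy)=(1.0000,0.0000)
member 2 (1-2): L=2.7129, (cx,cy)=(0.4655,-0.8850)
member 3 (1-3): L=2.3301, (cx,cy)=(0.9995,-0.0313)
member 4 (2-3): L=2.5605, (cx,cy)=(0.4163,0.9092)
member 5 (2-4): L=2.3390, (cx,cy)=(1.0000,0.0000)
member 6 (3-4): L=2.6533, (cx,cy)=(0.4798,-0.8774)
member 7 (3-5): L=2.3444, (cx,cy)=(0.9998,-0.0192)
member 8 (4-5): L=2.5217, (cx,cy)=(0.4247,0.9053)
solve A·x = −loads:
  F[0-1] = -436.4158 N (compression)
  F[0-2] = -30.7098 N (compression)
  F[1-2] = +22.4117 N (tension)
  F[1-3] = +20.2860 N (tension)
  F[2-3] = -21.8154 N (compression)
  F[2-4] = -11.1936 N (compression)
  F[3-4] = +23.3309 N (tension)
  F[3-5] = -0.0000 N (tension)
  F[4-5] = +0.0000 N (tension)
  Rx@0 = +202.3400 N
  Ry@0 = +401.2504 N
  Ry@4 = -20.4704 N

20.286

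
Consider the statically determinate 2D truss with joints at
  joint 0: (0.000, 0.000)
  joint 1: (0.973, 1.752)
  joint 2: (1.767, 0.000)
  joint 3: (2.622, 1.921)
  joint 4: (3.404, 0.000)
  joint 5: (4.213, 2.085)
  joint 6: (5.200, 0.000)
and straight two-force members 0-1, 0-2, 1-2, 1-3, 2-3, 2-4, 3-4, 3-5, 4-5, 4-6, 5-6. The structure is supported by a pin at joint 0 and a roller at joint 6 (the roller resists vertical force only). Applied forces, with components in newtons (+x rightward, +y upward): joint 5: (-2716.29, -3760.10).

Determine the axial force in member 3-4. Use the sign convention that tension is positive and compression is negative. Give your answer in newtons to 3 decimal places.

1605.258

N=7 nodes, M=11 members, R=3 reactions → 2N=14, M+R=14
member 0 (0-1): L=2.0041, (cx,cy)=(0.4855,0.8742)
member 1 (0-2): L=1.7670, (cx,cy)=(1.0000,0.0000)
member 2 (1-2): L=1.9235, (cx,cy)=(0.4128,-0.9108)
member 3 (1-3): L=1.6576, (cx,cy)=(0.9948,0.1020)
member 4 (2-3): L=2.1027, (cx,cy)=(0.4066,0.9136)
member 5 (2-4): L=1.6370, (cx,cy)=(1.0000,0.0000)
member 6 (3-4): L=2.0741, (cx,cy)=(0.3770,-0.9262)
member 7 (3-5): L=1.5994, (cx,cy)=(0.9947,0.1025)
member 8 (4-5): L=2.2364, (cx,cy)=(0.3617,0.9323)
member 9 (4-6): L=1.7960, (cx,cy)=(1.0000,0.0000)
member 10 (5-6): L=2.3068, (cx,cy)=(0.4279,-0.9038)
solve A·x = −loads:
  F[0-1] = -2062.1897 N (compression)
  F[0-2] = -1715.0643 N (compression)
  F[1-2] = +1783.8127 N (tension)
  F[1-3] = -1746.6569 N (compression)
  F[2-3] = -1778.4103 N (compression)
  F[2-4] = -255.5905 N (compression)
  F[3-4] = +1605.2577 N (tension)
  F[3-5] = -3082.1858 N (compression)
  F[4-5] = -1594.7838 N (compression)
  F[4-6] = +926.5380 N (tension)
  F[5-6] = -2165.5030 N (compression)
  Rx@0 = +2716.2900 N
  Ry@0 = +1802.8237 N
  Ry@6 = +1957.2763 N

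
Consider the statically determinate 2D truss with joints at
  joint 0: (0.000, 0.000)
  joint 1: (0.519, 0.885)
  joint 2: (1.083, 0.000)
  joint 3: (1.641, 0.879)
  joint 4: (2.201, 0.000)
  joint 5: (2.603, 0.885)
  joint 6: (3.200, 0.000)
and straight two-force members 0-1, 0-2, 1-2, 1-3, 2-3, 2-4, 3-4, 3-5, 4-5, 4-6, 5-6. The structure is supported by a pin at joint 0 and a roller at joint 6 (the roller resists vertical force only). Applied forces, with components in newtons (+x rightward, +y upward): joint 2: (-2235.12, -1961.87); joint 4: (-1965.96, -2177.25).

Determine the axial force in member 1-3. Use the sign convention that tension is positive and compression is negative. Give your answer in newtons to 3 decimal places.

-2428.369

N=7 nodes, M=11 members, R=3 reactions → 2N=14, M+R=14
member 0 (0-1): L=1.0260, (cx,cy)=(0.5059,0.8626)
member 1 (0-2): L=1.0830, (cx,cy)=(1.0000,0.0000)
member 2 (1-2): L=1.0494, (cx,cy)=(0.5374,-0.8433)
member 3 (1-3): L=1.1220, (cx,cy)=(1.0000,-0.0053)
member 4 (2-3): L=1.0412, (cx,cy)=(0.5359,0.8443)
member 5 (2-4): L=1.1180, (cx,cy)=(1.0000,0.0000)
member 6 (3-4): L=1.0422, (cx,cy)=(0.5373,-0.8434)
member 7 (3-5): L=0.9620, (cx,cy)=(1.0000,0.0062)
member 8 (4-5): L=0.9720, (cx,cy)=(0.4136,0.9105)
member 9 (4-6): L=0.9990, (cx,cy)=(1.0000,0.0000)
member 10 (5-6): L=1.0675, (cx,cy)=(0.5592,-0.8290)
solve A·x = −loads:
  F[0-1] = -2292.5887 N (compression)
  F[0-2] = -3041.3291 N (compression)
  F[1-2] = +2360.4605 N (tension)
  F[1-3] = -2428.3685 N (compression)
  F[2-3] = -34.0248 N (compression)
  F[2-4] = +480.6092 N (tension)
  F[3-4] = +0.5676 N (tension)
  F[3-5] = -2446.9217 N (compression)
  F[4-5] = +2390.8159 N (tension)
  F[4-6] = +1458.1035 N (tension)
  F[5-6] = -2607.3342 N (compression)
  Rx@0 = +4201.0800 N
  Ry@0 = +1977.6099 N
  Ry@6 = +2161.5101 N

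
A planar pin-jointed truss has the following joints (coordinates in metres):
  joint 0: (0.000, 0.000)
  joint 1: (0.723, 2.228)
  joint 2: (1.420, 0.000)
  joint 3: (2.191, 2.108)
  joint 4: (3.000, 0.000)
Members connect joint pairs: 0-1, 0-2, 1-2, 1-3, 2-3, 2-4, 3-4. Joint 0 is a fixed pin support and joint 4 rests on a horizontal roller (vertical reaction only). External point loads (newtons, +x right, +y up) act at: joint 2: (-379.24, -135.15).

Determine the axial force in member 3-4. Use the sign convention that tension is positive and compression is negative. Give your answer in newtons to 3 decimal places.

N=5 nodes, M=7 members, R=3 reactions → 2N=10, M+R=10
member 0 (0-1): L=2.3424, (cx,cy)=(0.3087,0.9512)
member 1 (0-2): L=1.4200, (cx,cy)=(1.0000,0.0000)
member 2 (1-2): L=2.3345, (cx,cy)=(0.2986,-0.9544)
member 3 (1-3): L=1.4729, (cx,cy)=(0.9967,-0.0815)
member 4 (2-3): L=2.2446, (cx,cy)=(0.3435,0.9392)
member 5 (2-4): L=1.5800, (cx,cy)=(1.0000,0.0000)
member 6 (3-4): L=2.2579, (cx,cy)=(0.3583,-0.9336)
solve A·x = −loads:
  F[0-1] = -74.8329 N (compression)
  F[0-2] = -356.1420 N (compression)
  F[1-2] = +78.5683 N (tension)
  F[1-3] = -46.7113 N (compression)
  F[2-3] = +64.0633 N (tension)
  F[2-4] = +24.5505 N (tension)
  F[3-4] = -68.5202 N (compression)
  Rx@0 = +379.2400 N
  Ry@0 = +71.1790 N
  Ry@4 = +63.9710 N

-68.520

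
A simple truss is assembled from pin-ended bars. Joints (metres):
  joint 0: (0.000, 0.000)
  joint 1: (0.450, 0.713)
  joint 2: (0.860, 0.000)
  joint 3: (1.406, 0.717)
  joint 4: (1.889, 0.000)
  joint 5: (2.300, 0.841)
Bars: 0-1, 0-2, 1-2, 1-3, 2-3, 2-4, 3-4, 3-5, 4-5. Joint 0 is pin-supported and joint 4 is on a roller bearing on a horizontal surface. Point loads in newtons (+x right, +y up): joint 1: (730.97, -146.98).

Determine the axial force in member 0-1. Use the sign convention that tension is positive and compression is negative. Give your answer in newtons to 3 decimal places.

193.858

N=6 nodes, M=9 members, R=3 reactions → 2N=12, M+R=12
member 0 (0-1): L=0.8431, (cx,cy)=(0.5337,0.8457)
member 1 (0-2): L=0.8600, (cx,cy)=(1.0000,0.0000)
member 2 (1-2): L=0.8225, (cx,cy)=(0.4985,-0.8669)
member 3 (1-3): L=0.9560, (cx,cy)=(1.0000,0.0042)
member 4 (2-3): L=0.9012, (cx,cy)=(0.6058,0.7956)
member 5 (2-4): L=1.0290, (cx,cy)=(1.0000,0.0000)
member 6 (3-4): L=0.8645, (cx,cy)=(0.5587,-0.8294)
member 7 (3-5): L=0.9026, (cx,cy)=(0.9905,0.1374)
member 8 (4-5): L=0.9361, (cx,cy)=(0.4391,0.8984)
solve A·x = −loads:
  F[0-1] = +193.8576 N (tension)
  F[0-2] = +627.5033 N (tension)
  F[1-2] = -360.8174 N (compression)
  F[1-3] = -447.6419 N (compression)
  F[2-3] = +393.1577 N (tension)
  F[2-4] = +209.4463 N (tension)
  F[3-4] = -374.8830 N (compression)
  F[3-5] = -0.0000 N (compression)
  F[4-5] = +0.0000 N (tension)
  Rx@0 = -730.9700 N
  Ry@0 = -163.9372 N
  Ry@4 = +310.9172 N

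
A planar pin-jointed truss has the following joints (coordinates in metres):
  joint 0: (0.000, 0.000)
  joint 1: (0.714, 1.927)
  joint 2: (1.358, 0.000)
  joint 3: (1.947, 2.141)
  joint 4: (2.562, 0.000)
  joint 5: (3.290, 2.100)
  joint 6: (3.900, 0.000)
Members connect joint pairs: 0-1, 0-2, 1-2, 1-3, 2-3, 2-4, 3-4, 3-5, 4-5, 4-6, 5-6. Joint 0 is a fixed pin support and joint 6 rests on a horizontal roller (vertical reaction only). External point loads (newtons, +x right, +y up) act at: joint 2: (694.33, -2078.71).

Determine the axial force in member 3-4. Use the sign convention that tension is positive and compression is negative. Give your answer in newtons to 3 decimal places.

-738.592

N=7 nodes, M=11 members, R=3 reactions → 2N=14, M+R=14
member 0 (0-1): L=2.0550, (cx,cy)=(0.3474,0.9377)
member 1 (0-2): L=1.3580, (cx,cy)=(1.0000,0.0000)
member 2 (1-2): L=2.0318, (cx,cy)=(0.3170,-0.9484)
member 3 (1-3): L=1.2514, (cx,cy)=(0.9853,0.1710)
member 4 (2-3): L=2.2205, (cx,cy)=(0.2653,0.9642)
member 5 (2-4): L=1.2040, (cx,cy)=(1.0000,0.0000)
member 6 (3-4): L=2.2276, (cx,cy)=(0.2761,-0.9611)
member 7 (3-5): L=1.3436, (cx,cy)=(0.9995,-0.0305)
member 8 (4-5): L=2.2226, (cx,cy)=(0.3275,0.9448)
member 9 (4-6): L=1.3380, (cx,cy)=(1.0000,0.0000)
member 10 (5-6): L=2.1868, (cx,cy)=(0.2789,-0.9603)
solve A·x = −loads:
  F[0-1] = -1444.9077 N (compression)
  F[0-2] = +1196.3504 N (tension)
  F[1-2] = +1263.4033 N (tension)
  F[1-3] = -915.9681 N (compression)
  F[2-3] = +913.1616 N (tension)
  F[2-4] = +660.2595 N (tension)
  F[3-4] = -738.5925 N (compression)
  F[3-5] = -456.5581 N (compression)
  F[4-5] = +751.3322 N (tension)
  F[4-6] = +210.2517 N (tension)
  F[5-6] = -753.7357 N (compression)
  Rx@0 = -694.3300 N
  Ry@0 = +1354.8925 N
  Ry@6 = +723.8175 N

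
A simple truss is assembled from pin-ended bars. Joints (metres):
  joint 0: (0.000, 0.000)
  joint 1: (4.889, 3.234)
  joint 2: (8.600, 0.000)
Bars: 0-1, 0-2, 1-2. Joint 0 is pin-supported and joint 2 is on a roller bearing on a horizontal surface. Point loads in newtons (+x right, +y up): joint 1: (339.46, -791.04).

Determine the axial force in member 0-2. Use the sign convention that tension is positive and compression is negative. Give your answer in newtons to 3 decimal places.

662.506

N=3 nodes, M=3 members, R=3 reactions → 2N=6, M+R=6
member 0 (0-1): L=5.8618, (cx,cy)=(0.8340,0.5517)
member 1 (0-2): L=8.6000, (cx,cy)=(1.0000,0.0000)
member 2 (1-2): L=4.9224, (cx,cy)=(0.7539,-0.6570)
solve A·x = −loads:
  F[0-1] = -387.3272 N (compression)
  F[0-2] = +662.5062 N (tension)
  F[1-2] = -878.7760 N (compression)
  Rx@0 = -339.4600 N
  Ry@0 = +213.6902 N
  Ry@2 = +577.3498 N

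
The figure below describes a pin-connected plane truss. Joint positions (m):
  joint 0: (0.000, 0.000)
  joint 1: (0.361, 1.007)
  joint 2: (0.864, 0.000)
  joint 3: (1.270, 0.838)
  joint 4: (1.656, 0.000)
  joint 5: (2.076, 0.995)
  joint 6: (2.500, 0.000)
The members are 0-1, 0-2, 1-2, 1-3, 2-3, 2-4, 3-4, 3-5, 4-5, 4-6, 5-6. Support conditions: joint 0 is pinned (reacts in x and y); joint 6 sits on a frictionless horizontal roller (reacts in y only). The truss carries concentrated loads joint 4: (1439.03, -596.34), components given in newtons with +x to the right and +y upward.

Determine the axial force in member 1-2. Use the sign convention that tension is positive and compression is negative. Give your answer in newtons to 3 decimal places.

264.616

N=7 nodes, M=11 members, R=3 reactions → 2N=14, M+R=14
member 0 (0-1): L=1.0698, (cx,cy)=(0.3375,0.9413)
member 1 (0-2): L=0.8640, (cx,cy)=(1.0000,0.0000)
member 2 (1-2): L=1.1256, (cx,cy)=(0.4469,-0.8946)
member 3 (1-3): L=0.9246, (cx,cy)=(0.9832,-0.1828)
member 4 (2-3): L=0.9312, (cx,cy)=(0.4360,0.8999)
member 5 (2-4): L=0.7920, (cx,cy)=(1.0000,0.0000)
member 6 (3-4): L=0.9226, (cx,cy)=(0.4184,-0.9083)
member 7 (3-5): L=0.8211, (cx,cy)=(0.9816,0.1912)
member 8 (4-5): L=1.0800, (cx,cy)=(0.3889,0.9213)
member 9 (4-6): L=0.8440, (cx,cy)=(1.0000,0.0000)
member 10 (5-6): L=1.0816, (cx,cy)=(0.3920,-0.9200)
solve A·x = −loads:
  F[0-1] = -213.8701 N (compression)
  F[0-2] = +1511.2029 N (tension)
  F[1-2] = +264.6160 N (tension)
  F[1-3] = -193.6818 N (compression)
  F[2-3] = -263.0467 N (compression)
  F[2-4] = +1744.1397 N (tension)
  F[3-4] = +143.3588 N (tension)
  F[3-5] = -371.9486 N (compression)
  F[4-5] = +505.9562 N (tension)
  F[4-6] = +168.3283 N (tension)
  F[5-6] = -429.3853 N (compression)
  Rx@0 = -1439.0300 N
  Ry@0 = +201.3244 N
  Ry@6 = +395.0156 N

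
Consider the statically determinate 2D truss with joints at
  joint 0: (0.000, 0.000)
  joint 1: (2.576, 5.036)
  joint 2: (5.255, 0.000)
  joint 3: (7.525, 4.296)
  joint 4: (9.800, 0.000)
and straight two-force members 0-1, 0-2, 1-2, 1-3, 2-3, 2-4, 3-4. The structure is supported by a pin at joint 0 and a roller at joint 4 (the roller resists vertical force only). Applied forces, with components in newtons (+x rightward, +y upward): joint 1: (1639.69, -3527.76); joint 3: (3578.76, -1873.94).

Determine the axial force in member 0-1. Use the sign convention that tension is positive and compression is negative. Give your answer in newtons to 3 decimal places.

-700.979

N=5 nodes, M=7 members, R=3 reactions → 2N=10, M+R=10
member 0 (0-1): L=5.6566, (cx,cy)=(0.4554,0.8903)
member 1 (0-2): L=5.2550, (cx,cy)=(1.0000,0.0000)
member 2 (1-2): L=5.7042, (cx,cy)=(0.4697,-0.8829)
member 3 (1-3): L=5.0040, (cx,cy)=(0.9890,-0.1479)
member 4 (2-3): L=4.8589, (cx,cy)=(0.4672,0.8842)
member 5 (2-4): L=4.5450, (cx,cy)=(1.0000,0.0000)
member 6 (3-4): L=4.8612, (cx,cy)=(0.4680,-0.8837)
solve A·x = −loads:
  F[0-1] = -700.9792 N (compression)
  F[0-2] = +5537.6742 N (tension)
  F[1-2] = -3212.7623 N (compression)
  F[1-3] = -455.0411 N (compression)
  F[2-3] = +3208.0174 N (tension)
  F[2-4] = +2530.0513 N (tension)
  F[3-4] = -5406.1886 N (compression)
  Rx@0 = -5218.4500 N
  Ry@0 = +624.0735 N
  Ry@4 = +4777.6265 N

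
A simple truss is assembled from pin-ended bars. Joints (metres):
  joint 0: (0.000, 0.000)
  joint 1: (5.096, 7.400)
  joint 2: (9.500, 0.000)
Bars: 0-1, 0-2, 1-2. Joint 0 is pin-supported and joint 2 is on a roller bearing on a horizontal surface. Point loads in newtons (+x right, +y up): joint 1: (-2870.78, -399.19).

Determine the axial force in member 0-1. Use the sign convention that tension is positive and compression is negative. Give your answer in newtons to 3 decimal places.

-2939.828

N=3 nodes, M=3 members, R=3 reactions → 2N=6, M+R=6
member 0 (0-1): L=8.9849, (cx,cy)=(0.5672,0.8236)
member 1 (0-2): L=9.5000, (cx,cy)=(1.0000,0.0000)
member 2 (1-2): L=8.6113, (cx,cy)=(0.5114,-0.8593)
solve A·x = −loads:
  F[0-1] = -2939.8282 N (compression)
  F[0-2] = -1203.3946 N (compression)
  F[1-2] = +2353.0523 N (tension)
  Rx@0 = +2870.7800 N
  Ry@0 = +2421.2426 N
  Ry@2 = -2022.0526 N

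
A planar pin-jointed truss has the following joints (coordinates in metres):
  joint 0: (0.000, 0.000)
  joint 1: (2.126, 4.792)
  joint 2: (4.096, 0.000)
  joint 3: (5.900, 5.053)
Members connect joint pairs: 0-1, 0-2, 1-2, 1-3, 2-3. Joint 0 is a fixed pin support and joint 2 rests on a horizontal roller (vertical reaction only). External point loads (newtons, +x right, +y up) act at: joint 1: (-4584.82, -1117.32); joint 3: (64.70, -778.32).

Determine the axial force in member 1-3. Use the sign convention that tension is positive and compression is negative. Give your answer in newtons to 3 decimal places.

N=4 nodes, M=5 members, R=3 reactions → 2N=8, M+R=8
member 0 (0-1): L=5.2424, (cx,cy)=(0.4055,0.9141)
member 1 (0-2): L=4.0960, (cx,cy)=(1.0000,0.0000)
member 2 (1-2): L=5.1811, (cx,cy)=(0.3802,-0.9249)
member 3 (1-3): L=3.7830, (cx,cy)=(0.9976,0.0690)
member 4 (2-3): L=5.3654, (cx,cy)=(0.3362,0.9418)
solve A·x = −loads:
  F[0-1] = -5993.6323 N (compression)
  F[0-2] = -2089.4826 N (compression)
  F[1-2] = +4741.7589 N (tension)
  F[1-3] = +352.0837 N (tension)
  F[2-3] = -852.2280 N (compression)
  Rx@0 = +4520.1200 N
  Ry@0 = +5478.6522 N
  Ry@2 = -3583.0122 N

352.084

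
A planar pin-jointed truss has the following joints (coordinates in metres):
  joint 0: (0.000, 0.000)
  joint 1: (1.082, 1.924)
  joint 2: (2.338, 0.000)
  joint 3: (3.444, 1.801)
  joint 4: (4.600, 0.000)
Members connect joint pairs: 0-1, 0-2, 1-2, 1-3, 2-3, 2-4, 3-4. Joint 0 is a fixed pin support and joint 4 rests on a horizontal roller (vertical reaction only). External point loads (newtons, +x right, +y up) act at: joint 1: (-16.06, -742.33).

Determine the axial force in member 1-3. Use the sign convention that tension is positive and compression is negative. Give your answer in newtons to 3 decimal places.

-204.609

N=5 nodes, M=7 members, R=3 reactions → 2N=10, M+R=10
member 0 (0-1): L=2.2074, (cx,cy)=(0.4902,0.8716)
member 1 (0-2): L=2.3380, (cx,cy)=(1.0000,0.0000)
member 2 (1-2): L=2.2977, (cx,cy)=(0.5466,-0.8374)
member 3 (1-3): L=2.3652, (cx,cy)=(0.9986,-0.0520)
member 4 (2-3): L=2.1135, (cx,cy)=(0.5233,0.8521)
member 5 (2-4): L=2.2620, (cx,cy)=(1.0000,0.0000)
member 6 (3-4): L=2.1401, (cx,cy)=(0.5402,-0.8416)
solve A·x = −loads:
  F[0-1] = -659.0438 N (compression)
  F[0-2] = +306.9869 N (tension)
  F[1-2] = -187.7921 N (compression)
  F[1-3] = -204.6092 N (compression)
  F[2-3] = +184.5356 N (tension)
  F[2-4] = +107.7639 N (tension)
  F[3-4] = -199.5010 N (compression)
  Rx@0 = +16.0600 N
  Ry@0 = +574.4383 N
  Ry@4 = +167.8917 N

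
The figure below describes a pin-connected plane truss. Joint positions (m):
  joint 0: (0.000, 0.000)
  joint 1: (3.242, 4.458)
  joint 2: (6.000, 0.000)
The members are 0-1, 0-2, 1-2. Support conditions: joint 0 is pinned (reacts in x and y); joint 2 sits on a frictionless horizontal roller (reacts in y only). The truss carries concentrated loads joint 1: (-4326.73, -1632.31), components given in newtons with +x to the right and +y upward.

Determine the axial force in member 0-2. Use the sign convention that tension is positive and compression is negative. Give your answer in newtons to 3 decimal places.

-1443.198

N=3 nodes, M=3 members, R=3 reactions → 2N=6, M+R=6
member 0 (0-1): L=5.5122, (cx,cy)=(0.5882,0.8088)
member 1 (0-2): L=6.0000, (cx,cy)=(1.0000,0.0000)
member 2 (1-2): L=5.2422, (cx,cy)=(0.5261,-0.8504)
solve A·x = −loads:
  F[0-1] = -4902.7143 N (compression)
  F[0-2] = -1443.1980 N (compression)
  F[1-2] = +2743.1061 N (tension)
  Rx@0 = +4326.7300 N
  Ry@0 = +3965.0789 N
  Ry@2 = -2332.7689 N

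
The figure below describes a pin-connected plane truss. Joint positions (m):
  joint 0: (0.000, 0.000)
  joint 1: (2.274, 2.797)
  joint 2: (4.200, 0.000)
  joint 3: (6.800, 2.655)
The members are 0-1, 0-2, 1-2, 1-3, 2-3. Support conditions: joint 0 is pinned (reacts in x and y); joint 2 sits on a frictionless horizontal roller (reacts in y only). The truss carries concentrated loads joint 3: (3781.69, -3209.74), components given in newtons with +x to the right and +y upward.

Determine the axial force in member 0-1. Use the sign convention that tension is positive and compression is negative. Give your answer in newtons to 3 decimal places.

N=4 nodes, M=5 members, R=3 reactions → 2N=8, M+R=8
member 0 (0-1): L=3.6048, (cx,cy)=(0.6308,0.7759)
member 1 (0-2): L=4.2000, (cx,cy)=(1.0000,0.0000)
member 2 (1-2): L=3.3960, (cx,cy)=(0.5671,-0.8236)
member 3 (1-3): L=4.5282, (cx,cy)=(0.9995,-0.0314)
member 4 (2-3): L=3.7160, (cx,cy)=(0.6997,0.7145)
solve A·x = −loads:
  F[0-1] = +5641.7633 N (tension)
  F[0-2] = +222.6806 N (tension)
  F[1-2] = -5570.9368 N (compression)
  F[1-3] = +6721.8221 N (tension)
  F[2-3] = -4197.4585 N (compression)
  Rx@0 = -3781.6900 N
  Ry@0 = -4377.5502 N
  Ry@2 = +7587.2902 N

5641.763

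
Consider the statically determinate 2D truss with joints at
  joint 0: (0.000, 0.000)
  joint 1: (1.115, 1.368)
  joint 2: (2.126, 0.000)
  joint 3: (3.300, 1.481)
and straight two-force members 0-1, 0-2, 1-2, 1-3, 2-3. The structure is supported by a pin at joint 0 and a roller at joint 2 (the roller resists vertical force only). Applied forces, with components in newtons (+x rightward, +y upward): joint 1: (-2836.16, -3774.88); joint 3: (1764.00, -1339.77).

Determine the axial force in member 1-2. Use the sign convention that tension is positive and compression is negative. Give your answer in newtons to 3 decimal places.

N=4 nodes, M=5 members, R=3 reactions → 2N=8, M+R=8
member 0 (0-1): L=1.7648, (cx,cy)=(0.6318,0.7751)
member 1 (0-2): L=2.1260, (cx,cy)=(1.0000,0.0000)
member 2 (1-2): L=1.7010, (cx,cy)=(0.5943,-0.8042)
member 3 (1-3): L=2.1879, (cx,cy)=(0.9987,0.0516)
member 4 (2-3): L=1.8899, (cx,cy)=(0.6212,0.7836)
solve A·x = −loads:
  F[0-1] = -2130.4593 N (compression)
  F[0-2] = +273.8353 N (tension)
  F[1-2] = -2450.9312 N (compression)
  F[1-3] = +2950.7929 N (tension)
  F[2-3] = -1904.1317 N (compression)
  Rx@0 = +1072.1600 N
  Ry@0 = +1651.4095 N
  Ry@2 = +3463.2405 N

-2450.931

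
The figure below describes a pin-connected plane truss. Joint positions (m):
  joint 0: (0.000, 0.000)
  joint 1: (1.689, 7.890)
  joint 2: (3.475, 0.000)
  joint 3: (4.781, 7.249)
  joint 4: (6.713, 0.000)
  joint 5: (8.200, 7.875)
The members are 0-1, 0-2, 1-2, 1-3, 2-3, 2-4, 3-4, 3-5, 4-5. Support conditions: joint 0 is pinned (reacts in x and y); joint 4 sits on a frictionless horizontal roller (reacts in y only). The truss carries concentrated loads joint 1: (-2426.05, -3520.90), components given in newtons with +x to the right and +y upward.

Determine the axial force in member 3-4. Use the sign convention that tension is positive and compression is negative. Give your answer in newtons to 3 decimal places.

N=6 nodes, M=9 members, R=3 reactions → 2N=12, M+R=12
member 0 (0-1): L=8.0688, (cx,cy)=(0.2093,0.9778)
member 1 (0-2): L=3.4750, (cx,cy)=(1.0000,0.0000)
member 2 (1-2): L=8.0896, (cx,cy)=(0.2208,-0.9753)
member 3 (1-3): L=3.1577, (cx,cy)=(0.9792,-0.2030)
member 4 (2-3): L=7.3657, (cx,cy)=(0.1773,0.9842)
member 5 (2-4): L=3.2380, (cx,cy)=(1.0000,0.0000)
member 6 (3-4): L=7.5020, (cx,cy)=(0.2575,-0.9663)
member 7 (3-5): L=3.4758, (cx,cy)=(0.9836,0.1801)
member 8 (4-5): L=8.0142, (cx,cy)=(0.1855,0.9826)
solve A·x = −loads:
  F[0-1] = -5610.7506 N (compression)
  F[0-2] = -1251.5743 N (compression)
  F[1-2] = +1835.3795 N (tension)
  F[1-3] = +864.3608 N (tension)
  F[2-3] = -1818.9103 N (compression)
  F[2-4] = -523.8573 N (compression)
  F[3-4] = +2034.1612 N (tension)
  F[3-5] = -0.0000 N (tension)
  F[4-5] = -0.0000 N (tension)
  Rx@0 = +2426.0500 N
  Ry@0 = +5486.4496 N
  Ry@4 = -1965.5496 N

2034.161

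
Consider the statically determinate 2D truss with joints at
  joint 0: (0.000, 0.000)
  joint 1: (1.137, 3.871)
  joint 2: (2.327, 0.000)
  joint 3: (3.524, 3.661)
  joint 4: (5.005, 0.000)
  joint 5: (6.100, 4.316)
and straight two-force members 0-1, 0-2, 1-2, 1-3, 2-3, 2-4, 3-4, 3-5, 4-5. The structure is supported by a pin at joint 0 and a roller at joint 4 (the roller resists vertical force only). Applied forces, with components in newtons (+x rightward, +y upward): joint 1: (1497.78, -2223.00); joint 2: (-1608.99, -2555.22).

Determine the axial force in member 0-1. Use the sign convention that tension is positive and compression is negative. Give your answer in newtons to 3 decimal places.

N=6 nodes, M=9 members, R=3 reactions → 2N=12, M+R=12
member 0 (0-1): L=4.0345, (cx,cy)=(0.2818,0.9595)
member 1 (0-2): L=2.3270, (cx,cy)=(1.0000,0.0000)
member 2 (1-2): L=4.0498, (cx,cy)=(0.2938,-0.9559)
member 3 (1-3): L=2.3962, (cx,cy)=(0.9962,-0.0876)
member 4 (2-3): L=3.8517, (cx,cy)=(0.3108,0.9505)
member 5 (2-4): L=2.6780, (cx,cy)=(1.0000,0.0000)
member 6 (3-4): L=3.9492, (cx,cy)=(0.3750,-0.9270)
member 7 (3-5): L=2.6580, (cx,cy)=(0.9692,0.2464)
member 8 (4-5): L=4.4527, (cx,cy)=(0.2459,0.9693)
solve A·x = −loads:
  F[0-1] = -2008.1758 N (compression)
  F[0-2] = +454.7289 N (tension)
  F[1-2] = -123.2906 N (compression)
  F[1-3] = -2035.3220 N (compression)
  F[2-3] = +2812.3198 N (tension)
  F[2-4] = +1153.5050 N (tension)
  F[3-4] = -3075.9195 N (compression)
  F[3-5] = +0.0000 N (tension)
  F[4-5] = -0.0000 N (compression)
  Rx@0 = +111.2100 N
  Ry@0 = +1926.7806 N
  Ry@4 = +2851.4394 N

-2008.176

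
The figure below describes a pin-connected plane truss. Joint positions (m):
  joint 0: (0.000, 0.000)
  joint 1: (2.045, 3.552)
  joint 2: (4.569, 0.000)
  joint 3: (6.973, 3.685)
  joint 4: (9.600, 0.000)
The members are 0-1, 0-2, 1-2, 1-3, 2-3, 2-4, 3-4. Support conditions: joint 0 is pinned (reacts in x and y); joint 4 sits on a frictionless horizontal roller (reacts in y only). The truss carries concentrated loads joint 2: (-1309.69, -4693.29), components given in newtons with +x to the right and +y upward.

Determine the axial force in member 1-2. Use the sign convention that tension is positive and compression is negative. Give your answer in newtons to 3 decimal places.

2914.525

N=5 nodes, M=7 members, R=3 reactions → 2N=10, M+R=10
member 0 (0-1): L=4.0986, (cx,cy)=(0.4989,0.8666)
member 1 (0-2): L=4.5690, (cx,cy)=(1.0000,0.0000)
member 2 (1-2): L=4.3574, (cx,cy)=(0.5792,-0.8152)
member 3 (1-3): L=4.9298, (cx,cy)=(0.9996,0.0270)
member 4 (2-3): L=4.3998, (cx,cy)=(0.5464,0.8375)
member 5 (2-4): L=5.0310, (cx,cy)=(1.0000,0.0000)
member 6 (3-4): L=4.5255, (cx,cy)=(0.5805,-0.8143)
solve A·x = −loads:
  F[0-1] = -2838.0872 N (compression)
  F[0-2] = +106.3673 N (tension)
  F[1-2] = +2914.5253 N (tension)
  F[1-3] = -3105.3951 N (compression)
  F[2-3] = +2767.0439 N (tension)
  F[2-4] = +1592.3917 N (tension)
  F[3-4] = -2743.2068 N (compression)
  Rx@0 = +1309.6900 N
  Ry@0 = +2459.5773 N
  Ry@4 = +2233.7127 N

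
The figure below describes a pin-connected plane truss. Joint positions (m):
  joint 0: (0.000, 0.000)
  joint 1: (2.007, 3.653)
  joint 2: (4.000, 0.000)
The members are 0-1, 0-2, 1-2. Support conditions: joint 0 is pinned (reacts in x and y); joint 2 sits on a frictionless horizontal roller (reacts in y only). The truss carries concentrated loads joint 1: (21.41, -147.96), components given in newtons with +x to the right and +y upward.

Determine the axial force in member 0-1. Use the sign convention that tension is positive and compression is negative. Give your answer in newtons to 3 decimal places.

-61.805

N=3 nodes, M=3 members, R=3 reactions → 2N=6, M+R=6
member 0 (0-1): L=4.1680, (cx,cy)=(0.4815,0.8764)
member 1 (0-2): L=4.0000, (cx,cy)=(1.0000,0.0000)
member 2 (1-2): L=4.1613, (cx,cy)=(0.4789,-0.8778)
solve A·x = −loads:
  F[0-1] = -61.8055 N (compression)
  F[0-2] = +51.1707 N (tension)
  F[1-2] = -106.8425 N (compression)
  Rx@0 = -21.4100 N
  Ry@0 = +54.1684 N
  Ry@2 = +93.7916 N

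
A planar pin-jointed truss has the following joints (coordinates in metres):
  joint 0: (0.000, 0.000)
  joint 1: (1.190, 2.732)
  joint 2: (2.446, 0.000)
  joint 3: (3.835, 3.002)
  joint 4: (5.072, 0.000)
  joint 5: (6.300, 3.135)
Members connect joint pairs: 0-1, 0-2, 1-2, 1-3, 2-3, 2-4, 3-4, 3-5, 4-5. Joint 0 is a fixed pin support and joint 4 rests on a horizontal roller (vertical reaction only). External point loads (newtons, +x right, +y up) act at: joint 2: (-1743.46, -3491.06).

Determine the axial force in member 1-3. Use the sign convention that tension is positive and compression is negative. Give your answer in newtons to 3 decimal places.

-1553.753

N=6 nodes, M=9 members, R=3 reactions → 2N=12, M+R=12
member 0 (0-1): L=2.9799, (cx,cy)=(0.3993,0.9168)
member 1 (0-2): L=2.4460, (cx,cy)=(1.0000,0.0000)
member 2 (1-2): L=3.0069, (cx,cy)=(0.4177,-0.9086)
member 3 (1-3): L=2.6587, (cx,cy)=(0.9948,0.1016)
member 4 (2-3): L=3.3078, (cx,cy)=(0.4199,0.9076)
member 5 (2-4): L=2.6260, (cx,cy)=(1.0000,0.0000)
member 6 (3-4): L=3.2469, (cx,cy)=(0.3810,-0.9246)
member 7 (3-5): L=2.4686, (cx,cy)=(0.9985,0.0539)
member 8 (4-5): L=3.3669, (cx,cy)=(0.3647,0.9311)
solve A·x = −loads:
  F[0-1] = -1971.4997 N (compression)
  F[0-2] = -956.1622 N (compression)
  F[1-2] = +1815.6776 N (tension)
  F[1-3] = -1553.7533 N (compression)
  F[2-3] = +2028.9210 N (tension)
  F[2-4] = +693.7349 N (tension)
  F[3-4] = -1820.9118 N (compression)
  F[3-5] = -0.0000 N (compression)
  F[4-5] = +0.0000 N (tension)
  Rx@0 = +1743.4600 N
  Ry@0 = +1807.4770 N
  Ry@4 = +1683.5830 N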